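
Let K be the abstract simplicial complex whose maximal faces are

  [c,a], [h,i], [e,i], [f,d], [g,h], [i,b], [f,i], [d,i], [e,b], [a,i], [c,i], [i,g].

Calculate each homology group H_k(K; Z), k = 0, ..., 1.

H_0 ≅ Z,  H_1 ≅ Z^4.

We work with the vertex ordering a < b < c < d < e < f < g < h < i. The simplices of K, each written with vertices in increasing order, are:

  0-simplices (9): a, b, c, d, e, f, g, h, i
  1-simplices (12): ac, ai, be, bi, ci, df, di, ei, fi, gh, gi, hi

giving chain groups C_0 ≅ Z^9, C_1 ≅ Z^12.

The boundary map ∂_1: C_1 → C_0 maps an edge to its endpoints' difference, ∂[p,q] = q − p.
This gives a 9×12 integer matrix of rank 8; reducing to Smith normal form yields diagonal entries (1,1,1,1,1,1,1,1).

Reading off H_k = ker ∂_k / im ∂_{k+1}:

  H_0: rank C_0 − rank ∂_1 = 9 − 8 = 1, and the invariant factors of ∂_1 are all 1, so H_0 = Z.
  H_1: rank ker ∂_1 − rank ∂_2 = (12 − 8) − 0 = 4, and there is no ∂_2, so H_1 = Z^4.

As a check, the Euler characteristic is 9 − 12 = -3, which agrees with 1 − 4 = -3.
(K is a triangulation of a wedge of 4 circles.)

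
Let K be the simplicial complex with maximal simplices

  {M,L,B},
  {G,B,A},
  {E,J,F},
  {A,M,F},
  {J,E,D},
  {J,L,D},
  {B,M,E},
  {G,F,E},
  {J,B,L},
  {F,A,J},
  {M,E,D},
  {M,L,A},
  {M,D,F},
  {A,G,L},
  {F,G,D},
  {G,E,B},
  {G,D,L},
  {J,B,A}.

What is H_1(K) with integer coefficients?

H_1 = Z ⊕ Z/2Z.

Fix the vertex order A < B < D < E < F < G < J < L < M and write every simplex with vertices in increasing order. Then dim K = 2 and the simplices of K are:

  0-simplices (9): A, B, D, E, F, G, J, L, M
  1-simplices (27): AB, AF, AG, AJ, AL, AM, BE, BG, BJ, BL, BM, DE, DF, DG, DJ, DL, DM, EF, EG, EJ, EM, FG, FJ, FM, GL, JL, LM
  2-simplices (18): ABG, ABJ, AFJ, AFM, AGL, ALM, BEG, BEM, BJL, BLM, DEJ, DEM, DFG, DFM, DGL, DJL, EFG, EFJ

Hence C_0 ≅ Z^9, C_1 ≅ Z^27, C_2 ≅ Z^18.

Boundary ∂_1: C_1 → C_0 is given by ∂[p,q] = [q] − [p]. For instance
  ∂BM = M − B.
As a 9×27 matrix over Z this has rank 8, with invariant factors (1,1,1,1,1,1,1,1).

The boundary map ∂_2: C_2 → C_1 sends each 2-simplex [p,q,r] to [q,r] − [p,r] + [p,q]. For instance
  ∂DGL = GL − DL + DG,
  ∂AGL = GL − AL + AG.
The 27×18 boundary matrix has rank 18 and Smith normal form diag(1,1,1,1,1,1,1,1,1,1,1,1,1,1,1,1,1,2).

Computing H_k = (kernel of ∂_k) / (image of ∂_{k+1}):

  H_1: rank ker ∂_1 − rank ∂_2 = (27 − 8) − 18 = 1, and ∂_2 has invariant factor 2 > 1, so H_1 = Z ⊕ Z/2Z.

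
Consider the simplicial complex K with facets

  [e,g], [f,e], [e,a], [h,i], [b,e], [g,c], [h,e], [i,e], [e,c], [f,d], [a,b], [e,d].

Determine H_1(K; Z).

H_1 = Z^4.

Take the total order a < b < c < d < e < f < g < h < i on the vertex set. Then K (dimension 1) consists of the simplices:

  0-simplices (9): a, b, c, d, e, f, g, h, i
  1-simplices (12): ab, ae, be, ce, cg, de, df, ef, eg, eh, ei, hi

so the chain groups are C_0 ≅ Z^9, C_1 ≅ Z^12.

∂_1: C_1 → C_0 is given by ∂[p,q] = [q] − [p]. For instance
  ∂be = e − b.
The 9×12 boundary matrix has rank 8 and Smith normal form diag(1,1,1,1,1,1,1,1).

Computing H_k = (kernel of ∂_k) / (image of ∂_{k+1}):

  H_1: rank ker ∂_1 − rank ∂_2 = (12 − 8) − 0 = 4, and there is no ∂_2, so H_1 ≅ Z^4.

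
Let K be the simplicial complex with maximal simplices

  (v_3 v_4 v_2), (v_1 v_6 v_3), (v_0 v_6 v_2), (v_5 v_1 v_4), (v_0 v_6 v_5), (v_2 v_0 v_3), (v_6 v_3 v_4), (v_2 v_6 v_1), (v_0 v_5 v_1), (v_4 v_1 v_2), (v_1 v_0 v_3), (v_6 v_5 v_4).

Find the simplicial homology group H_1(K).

K has 7 vertices, 18 edges, 12 triangles.
rank ∂_1 = 6, rank ∂_2 = 12 ⇒ b_1 = 18 − 6 − 12 = 0; ∂_2 has invariant factor(s) [2] giving torsion. So H_1 ≅ Z/2.

H_1 = Z/2.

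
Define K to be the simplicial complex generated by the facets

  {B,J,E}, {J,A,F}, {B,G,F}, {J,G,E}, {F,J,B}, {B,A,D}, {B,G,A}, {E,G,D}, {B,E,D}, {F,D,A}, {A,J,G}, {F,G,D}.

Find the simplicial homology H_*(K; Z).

H_0 = Z,  H_1 = Z/2,  H_2 = 0.

K has 7 vertices, 18 edges, 12 triangles.
rank ∂_0 = 0, rank ∂_1 = 6 ⇒ b_0 = 7 − 0 − 6 = 1; all invariant factors of ∂_1 are 1 so no torsion. So H_0 ≅ Z.
rank ∂_1 = 6, rank ∂_2 = 12 ⇒ b_1 = 18 − 6 − 12 = 0; ∂_2 has invariant factor(s) [2] giving torsion. So H_1 ≅ Z/2.
rank ∂_2 = 12, rank ∂_3 = 0 ⇒ b_2 = 12 − 12 − 0 = 0. So H_2 ≅ 0.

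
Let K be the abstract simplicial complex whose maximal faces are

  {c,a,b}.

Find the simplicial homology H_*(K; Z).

H_0 ≅ Z,  H_1 = 0,  H_2 = 0.

Order the vertices as a < b < c. Listing each simplex with vertices in this order, K has dimension 2 with simplices:

  0-simplices (3): a, b, c
  1-simplices (3): ab, ac, bc
  2-simplices (1): abc

giving chain groups C_0 ≅ Z^3, C_1 ≅ Z^3, C_2 ≅ Z^1.

Boundary ∂_1: C_1 → C_0 sends each edge [p,q] (with p < q) to q − p.
This gives a 3×3 integer matrix of rank 2; reducing to Smith normal form yields diagonal entries (1,1).

Boundary ∂_2: C_2 → C_1 maps a triangle to the signed sum of its edges. For instance
  ∂abc = bc − ac + ab.
The resulting 3×1 matrix has rank 1, and its Smith normal form has invariant factors (1).

Computing H_k = (kernel of ∂_k) / (image of ∂_{k+1}):

  H_0: rank C_0 − rank ∂_1 = 3 − 2 = 1, and the invariant factors of ∂_1 are all 1, so H_0 = Z.
  H_1: rank ker ∂_1 − rank ∂_2 = (3 − 2) − 1 = 0, and the invariant factors of ∂_2 are all 1, so H_1 = 0.
  H_2: rank ker ∂_2 − rank ∂_3 = (1 − 1) − 0 = 0, and there is no ∂_3, so H_2 = 0.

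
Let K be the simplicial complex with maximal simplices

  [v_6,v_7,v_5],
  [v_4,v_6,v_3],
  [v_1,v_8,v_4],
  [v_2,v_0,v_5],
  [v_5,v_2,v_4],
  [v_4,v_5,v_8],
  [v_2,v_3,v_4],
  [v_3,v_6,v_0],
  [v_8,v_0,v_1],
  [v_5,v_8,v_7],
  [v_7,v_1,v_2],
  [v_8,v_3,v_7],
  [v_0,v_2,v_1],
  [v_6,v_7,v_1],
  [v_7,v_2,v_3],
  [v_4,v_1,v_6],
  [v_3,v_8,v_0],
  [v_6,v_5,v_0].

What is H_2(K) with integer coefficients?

We work with the vertex ordering v_0 < v_1 < v_2 < v_3 < v_4 < v_5 < v_6 < v_7 < v_8. The simplices of K, each written with vertices in increasing order, are:

  0-simplices (9): [v_0], [v_1], [v_2], [v_3], [v_4], [v_5], [v_6], [v_7], [v_8]
  1-simplices (27): (27 of them)
  2-simplices (18): (18 of them)

Hence C_0 ≅ Z^9, C_1 ≅ Z^27, C_2 ≅ Z^18.

Boundary ∂_1: C_1 → C_0 is given by ∂[p,q] = [q] − [p]. For instance
  ∂[v_5,v_7] = [v_7] − [v_5].
The 9×27 boundary matrix has rank 8 and Smith normal form diag(1,1,1,1,1,1,1,1).

The boundary map ∂_2: C_2 → C_1 acts by ∂[p,q,r] = [q,r] − [p,r] + [p,q]. For instance
  ∂[v_1,v_6,v_7] = [v_6,v_7] − [v_1,v_7] + [v_1,v_6],
  ∂[v_1,v_2,v_7] = [v_2,v_7] − [v_1,v_7] + [v_1,v_2].
The resulting 27×18 matrix has rank 17, and its Smith normal form has invariant factors (1,1,1,1,1,1,1,1,1,1,1,1,1,1,1,1,1).

From H_k ≅ ker(∂_k) / im(∂_{k+1}) we obtain:

  H_2: rank ker ∂_2 − rank ∂_3 = (18 − 17) − 0 = 1, and there is no ∂_3, so H_2 ≅ Z.

(K is a triangulation of the torus T^2.)

H_2 = Z.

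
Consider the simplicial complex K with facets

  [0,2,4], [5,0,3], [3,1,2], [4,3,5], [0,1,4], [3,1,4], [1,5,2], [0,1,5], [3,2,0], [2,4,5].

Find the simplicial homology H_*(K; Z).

H_0 ≅ Z,  H_1 ≅ Z/2,  H_2 = 0.

Fix the vertex order 0 < 1 < 2 < 3 < 4 < 5 and write every simplex with vertices in increasing order. Then dim K = 2 and the simplices of K are:

  0-simplices (6): [0], [1], [2], [3], [4], [5]
  1-simplices (15): [0,1], [0,2], [0,3], [0,4], [0,5], [1,2], [1,3], [1,4], [1,5], [2,3], [2,4], [2,5], [3,4], [3,5], [4,5]
  2-simplices (10): [0,1,4], [0,1,5], [0,2,3], [0,2,4], [0,3,5], [1,2,3], [1,2,5], [1,3,4], [2,4,5], [3,4,5]

Hence C_0 ≅ Z^6, C_1 ≅ Z^15, C_2 ≅ Z^10.

∂_1: C_1 → C_0 is given by ∂[p,q] = [q] − [p]. For instance
  ∂[1,5] = [5] − [1].
As a 6×15 matrix over Z this has rank 5, with invariant factors (1,1,1,1,1).

The boundary map ∂_2: C_2 → C_1 sends each 2-simplex [p,q,r] to [q,r] − [p,r] + [p,q]. For instance
  ∂[0,2,3] = [2,3] − [0,3] + [0,2],
  ∂[3,4,5] = [4,5] − [3,5] + [3,4].
As a 15×10 matrix over Z this has rank 10, with invariant factors (1,1,1,1,1,1,1,1,1,2).

Now H_k = ker ∂_k / im ∂_{k+1}, so:

  H_0: rank C_0 − rank ∂_1 = 6 − 5 = 1, and the invariant factors of ∂_1 are all 1, so H_0 = Z.
  H_1: rank ker ∂_1 − rank ∂_2 = (15 − 5) − 10 = 0, and ∂_2 has invariant factor 2 > 1, so H_1 = Z/2.
  H_2: rank ker ∂_2 − rank ∂_3 = (10 − 10) − 0 = 0, and there is no ∂_3, so H_2 = 0.

As a check, the Euler characteristic is 6 − 15 + 10 = 1, which agrees with 1 − 0 + 0 = 1.
(K is a triangulation of the real projective plane RP^2.)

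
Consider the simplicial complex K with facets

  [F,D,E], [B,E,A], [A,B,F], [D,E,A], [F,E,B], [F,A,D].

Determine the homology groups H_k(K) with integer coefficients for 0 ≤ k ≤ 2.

H_0 ≅ Z,  H_1 = 0,  H_2 ≅ Z.

We work with the vertex ordering A < B < D < E < F. The simplices of K, each written with vertices in increasing order, are:

  0-simplices (5): A, B, D, E, F
  1-simplices (9): AB, AD, AE, AF, BE, BF, DE, DF, EF
  2-simplices (6): ABE, ABF, ADE, ADF, BEF, DEF

Hence C_0 ≅ Z^5, C_1 ≅ Z^9, C_2 ≅ Z^6.

The boundary map ∂_1: C_1 → C_0 maps an edge to its endpoints' difference, ∂[p,q] = q − p. For instance
  ∂DF = F − D.
The 5×9 boundary matrix has rank 4 and Smith normal form diag(1,1,1,1).

∂_2: C_2 → C_1 sends each 2-simplex [p,q,r] to [q,r] − [p,r] + [p,q]. For instance
  ∂ADE = DE − AE + AD,
  ∂ADF = DF − AF + AD.
The resulting 9×6 matrix has rank 5, and its Smith normal form has invariant factors (1,1,1,1,1).

From H_k ≅ ker(∂_k) / im(∂_{k+1}) we obtain:

  H_0: rank C_0 − rank ∂_1 = 5 − 4 = 1, and the invariant factors of ∂_1 are all 1, so H_0 ≅ Z.
  H_1: rank ker ∂_1 − rank ∂_2 = (9 − 4) − 5 = 0, and the invariant factors of ∂_2 are all 1, so H_1 ≅ 0.
  H_2: rank ker ∂_2 − rank ∂_3 = (6 − 5) − 0 = 1, and there is no ∂_3, so H_2 ≅ Z.

As a check, the Euler characteristic is 5 − 9 + 6 = 2, which agrees with 1 − 0 + 1 = 2.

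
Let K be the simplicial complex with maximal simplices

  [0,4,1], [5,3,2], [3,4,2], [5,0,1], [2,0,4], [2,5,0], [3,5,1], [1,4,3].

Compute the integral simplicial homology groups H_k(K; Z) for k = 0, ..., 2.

H_0 ≅ Z,  H_1 = 0,  H_2 ≅ Z.

We work with the vertex ordering 0 < 1 < 2 < 3 < 4 < 5. The simplices of K, each written with vertices in increasing order, are:

  0-simplices (6): [0], [1], [2], [3], [4], [5]
  1-simplices (12): [0,1], [0,2], [0,4], [0,5], [1,3], [1,4], [1,5], [2,3], [2,4], [2,5], [3,4], [3,5]
  2-simplices (8): [0,1,4], [0,1,5], [0,2,4], [0,2,5], [1,3,4], [1,3,5], [2,3,4], [2,3,5]

Hence C_0 ≅ Z^6, C_1 ≅ Z^12, C_2 ≅ Z^8.

Boundary ∂_1: C_1 → C_0 maps an edge to its endpoints' difference, ∂[p,q] = q − p. For instance
  ∂[3,5] = [5] − [3].
As a 6×12 matrix over Z this has rank 5, with invariant factors (1,1,1,1,1).

Boundary ∂_2: C_2 → C_1 acts by ∂[p,q,r] = [q,r] − [p,r] + [p,q]. For instance
  ∂[0,1,4] = [1,4] − [0,4] + [0,1],
  ∂[2,3,4] = [3,4] − [2,4] + [2,3].
This gives a 12×8 integer matrix of rank 7; reducing to Smith normal form yields diagonal entries (1,1,1,1,1,1,1).

Now H_k = ker ∂_k / im ∂_{k+1}, so:

  H_0: rank C_0 − rank ∂_1 = 6 − 5 = 1, and the invariant factors of ∂_1 are all 1, so H_0 = Z.
  H_1: rank ker ∂_1 − rank ∂_2 = (12 − 5) − 7 = 0, and the invariant factors of ∂_2 are all 1, so H_1 = 0.
  H_2: rank ker ∂_2 − rank ∂_3 = (8 − 7) − 0 = 1, and there is no ∂_3, so H_2 = Z.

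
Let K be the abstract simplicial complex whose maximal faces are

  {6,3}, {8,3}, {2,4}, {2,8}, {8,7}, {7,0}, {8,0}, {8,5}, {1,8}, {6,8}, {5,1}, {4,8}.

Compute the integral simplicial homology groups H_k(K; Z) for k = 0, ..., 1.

Take the total order 0 < 1 < 2 < 3 < 4 < 5 < 6 < 7 < 8 on the vertex set. Then K (dimension 1) consists of the simplices:

  0-simplices (9): [0], [1], [2], [3], [4], [5], [6], [7], [8]
  1-simplices (12): [0,7], [0,8], [1,5], [1,8], [2,4], [2,8], [3,6], [3,8], [4,8], [5,8], [6,8], [7,8]

Hence C_0 ≅ Z^9, C_1 ≅ Z^12.

Boundary ∂_1: C_1 → C_0 is given by ∂[p,q] = [q] − [p]. For instance
  ∂[0,7] = [7] − [0].
The 9×12 boundary matrix has rank 8 and Smith normal form diag(1,1,1,1,1,1,1,1).

From H_k ≅ ker(∂_k) / im(∂_{k+1}) we obtain:

  H_0: rank C_0 − rank ∂_1 = 9 − 8 = 1, and the invariant factors of ∂_1 are all 1, so H_0 ≅ Z.
  H_1: rank ker ∂_1 − rank ∂_2 = (12 − 8) − 0 = 4, and there is no ∂_2, so H_1 ≅ Z^4.

H_0 = Z,  H_1 = Z^4.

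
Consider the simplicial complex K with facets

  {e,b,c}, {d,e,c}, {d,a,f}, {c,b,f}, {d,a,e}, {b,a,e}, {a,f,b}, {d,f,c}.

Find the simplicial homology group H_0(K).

H_0 ≅ Z.

K has 6 vertices, 12 edges, 8 triangles.
rank ∂_0 = 0, rank ∂_1 = 5 ⇒ b_0 = 6 − 0 − 5 = 1; all invariant factors of ∂_1 are 1 so no torsion. So H_0 = Z.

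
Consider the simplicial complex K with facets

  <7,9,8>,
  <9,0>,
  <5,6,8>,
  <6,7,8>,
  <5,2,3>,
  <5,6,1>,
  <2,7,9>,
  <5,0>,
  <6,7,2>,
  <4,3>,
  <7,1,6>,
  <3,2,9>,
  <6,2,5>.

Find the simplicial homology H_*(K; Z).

H_0 = Z,  H_1 = Z,  H_2 = 0.

Order the vertices as 0 < 1 < 2 < 3 < 4 < 5 < 6 < 7 < 8 < 9. Listing each simplex with vertices in this order, K has dimension 2 with simplices:

  0-simplices (10): [0], [1], [2], [3], [4], [5], [6], [7], [8], [9]
  1-simplices (20): [0,5], [0,9], [1,5], [1,6], [1,7], [2,3], [2,5], [2,6], [2,7], [2,9], [3,4], [3,5], [3,9], [5,6], [5,8], [6,7], [6,8], [7,8], [7,9], [8,9]
  2-simplices (10): [1,5,6], [1,6,7], [2,3,5], [2,3,9], [2,5,6], [2,6,7], [2,7,9], [5,6,8], [6,7,8], [7,8,9]

so the chain groups are C_0 ≅ Z^10, C_1 ≅ Z^20, C_2 ≅ Z^10.

∂_1: C_1 → C_0 maps an edge to its endpoints' difference, ∂[p,q] = q − p. For instance
  ∂[7,8] = [8] − [7].
As a 10×20 matrix over Z this has rank 9, with invariant factors (1,1,1,1,1,1,1,1,1).

Boundary ∂_2: C_2 → C_1 acts by ∂[p,q,r] = [q,r] − [p,r] + [p,q]. For instance
  ∂[5,6,8] = [6,8] − [5,8] + [5,6],
  ∂[1,6,7] = [6,7] − [1,7] + [1,6].
The 20×10 boundary matrix has rank 10 and Smith normal form diag(1,1,1,1,1,1,1,1,1,1).

Reading off H_k = ker ∂_k / im ∂_{k+1}:

  H_0: rank C_0 − rank ∂_1 = 10 − 9 = 1, and the invariant factors of ∂_1 are all 1, so H_0 = Z.
  H_1: rank ker ∂_1 − rank ∂_2 = (20 − 9) − 10 = 1, and the invariant factors of ∂_2 are all 1, so H_1 = Z.
  H_2: rank ker ∂_2 − rank ∂_3 = (10 − 10) − 0 = 0, and there is no ∂_3, so H_2 = 0.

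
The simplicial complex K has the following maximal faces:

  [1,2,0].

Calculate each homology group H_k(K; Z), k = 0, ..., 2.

Fix the vertex order 0 < 1 < 2 and write every simplex with vertices in increasing order. Then dim K = 2 and the simplices of K are:

  0-simplices (3): [0], [1], [2]
  1-simplices (3): [0,1], [0,2], [1,2]
  2-simplices (1): [0,1,2]

giving chain groups C_0 ≅ Z^3, C_1 ≅ Z^3, C_2 ≅ Z^1.

∂_1: C_1 → C_0 is given by ∂[p,q] = [q] − [p]. For instance
  ∂[1,2] = [2] − [1].
As a 3×3 matrix over Z this has rank 2, with invariant factors (1,1).

The boundary map ∂_2: C_2 → C_1 sends each 2-simplex [p,q,r] to [q,r] − [p,r] + [p,q]. For instance
  ∂[0,1,2] = [1,2] − [0,2] + [0,1].
The resulting 3×1 matrix has rank 1, and its Smith normal form has invariant factors (1).

Computing H_k = (kernel of ∂_k) / (image of ∂_{k+1}):

  H_0: rank C_0 − rank ∂_1 = 3 − 2 = 1, and the invariant factors of ∂_1 are all 1, so H_0 = Z.
  H_1: rank ker ∂_1 − rank ∂_2 = (3 − 2) − 1 = 0, and the invariant factors of ∂_2 are all 1, so H_1 = 0.
  H_2: rank ker ∂_2 − rank ∂_3 = (1 − 1) − 0 = 0, and there is no ∂_3, so H_2 = 0.

H_0 ≅ Z,  H_1 = 0,  H_2 = 0.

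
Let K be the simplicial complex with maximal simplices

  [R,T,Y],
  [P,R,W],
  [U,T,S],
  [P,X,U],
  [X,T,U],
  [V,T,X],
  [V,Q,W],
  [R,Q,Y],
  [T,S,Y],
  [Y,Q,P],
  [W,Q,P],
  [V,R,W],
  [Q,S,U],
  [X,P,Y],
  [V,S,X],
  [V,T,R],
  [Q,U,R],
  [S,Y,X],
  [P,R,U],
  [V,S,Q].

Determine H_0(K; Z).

Take the total order P < Q < R < S < T < U < V < W < X < Y on the vertex set. Then K (dimension 2) consists of the simplices:

  0-simplices (10): P, Q, R, S, T, U, V, W, X, Y
  1-simplices (30): PQ, PR, PU, PW, PX, PY, QR, QS, QU, QV, QW, QY, RT, RU, RV, RW, RY, ST, SU, SV, SX, SY, TU, TV, TX, TY, UX, VW, VX, XY
  2-simplices (20): PQW, PQY, PRU, PRW, PUX, PXY, QRU, QRY, QSU, QSV, QVW, RTV, RTY, RVW, STU, STY, SVX, SXY, TUX, TVX

giving chain groups C_0 ≅ Z^10, C_1 ≅ Z^30, C_2 ≅ Z^20.

Boundary ∂_1: C_1 → C_0 maps an edge to its endpoints' difference, ∂[p,q] = q − p. For instance
  ∂SX = X − S.
The 10×30 boundary matrix has rank 9 and Smith normal form diag(1,1,1,1,1,1,1,1,1).

Boundary ∂_2: C_2 → C_1 sends each 2-simplex [p,q,r] to [q,r] − [p,r] + [p,q]. For instance
  ∂QVW = VW − QW + QV,
  ∂PUX = UX − PX + PU.
The 30×20 boundary matrix has rank 20 and Smith normal form diag(1,1,1,1,1,1,1,1,1,1,1,1,1,1,1,1,1,1,1,2).

Now H_k = ker ∂_k / im ∂_{k+1}, so:

  H_0: rank C_0 − rank ∂_1 = 10 − 9 = 1, and the invariant factors of ∂_1 are all 1, so H_0 ≅ Z.

H_0 = Z.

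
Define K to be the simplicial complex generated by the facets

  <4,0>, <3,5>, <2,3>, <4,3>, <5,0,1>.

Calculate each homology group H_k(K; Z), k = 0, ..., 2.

Fix the vertex order 0 < 1 < 2 < 3 < 4 < 5 and write every simplex with vertices in increasing order. Then dim K = 2 and the simplices of K are:

  0-simplices (6): [0], [1], [2], [3], [4], [5]
  1-simplices (7): [0,1], [0,4], [0,5], [1,5], [2,3], [3,4], [3,5]
  2-simplices (1): [0,1,5]

giving chain groups C_0 ≅ Z^6, C_1 ≅ Z^7, C_2 ≅ Z^1.

∂_1: C_1 → C_0 is given by ∂[p,q] = [q] − [p].
The 6×7 boundary matrix has rank 5 and Smith normal form diag(1,1,1,1,1).

∂_2: C_2 → C_1 acts by ∂[p,q,r] = [q,r] − [p,r] + [p,q]. For instance
  ∂[0,1,5] = [1,5] − [0,5] + [0,1].
This gives a 7×1 integer matrix of rank 1; reducing to Smith normal form yields diagonal entries (1).

From H_k ≅ ker(∂_k) / im(∂_{k+1}) we obtain:

  H_0: rank C_0 − rank ∂_1 = 6 − 5 = 1, and the invariant factors of ∂_1 are all 1, so H_0 ≅ Z.
  H_1: rank ker ∂_1 − rank ∂_2 = (7 − 5) − 1 = 1, and the invariant factors of ∂_2 are all 1, so H_1 ≅ Z.
  H_2: rank ker ∂_2 − rank ∂_3 = (1 − 1) − 0 = 0, and there is no ∂_3, so H_2 ≅ 0.

As a check, the Euler characteristic is 6 − 7 + 1 = 0, which agrees with 1 − 1 + 0 = 0.

H_0 ≅ Z,  H_1 ≅ Z,  H_2 = 0.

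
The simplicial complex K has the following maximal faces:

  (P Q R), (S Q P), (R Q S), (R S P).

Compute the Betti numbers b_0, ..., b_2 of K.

b_0 = 1, b_1 = 0, b_2 = 1.

K has 4 vertices, 6 edges, 4 triangles.
rank ∂_0 = 0, rank ∂_1 = 3 ⇒ b_0 = 4 − 0 − 3 = 1; all invariant factors of ∂_1 are 1 so no torsion. So H_0 = Z.
rank ∂_1 = 3, rank ∂_2 = 3 ⇒ b_1 = 6 − 3 − 3 = 0; all invariant factors of ∂_2 are 1 so no torsion. So H_1 = 0.
rank ∂_2 = 3, rank ∂_3 = 0 ⇒ b_2 = 4 − 3 − 0 = 1. So H_2 = Z.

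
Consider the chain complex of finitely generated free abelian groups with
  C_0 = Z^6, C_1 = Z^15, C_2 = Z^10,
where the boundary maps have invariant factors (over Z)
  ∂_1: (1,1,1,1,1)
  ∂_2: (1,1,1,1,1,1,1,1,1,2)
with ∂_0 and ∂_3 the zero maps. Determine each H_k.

H_0 ≅ Z,  H_1 ≅ Z/2,  H_2 = 0.

H_0: b_0 = 6 − 0 − 5 = 1; torsion from ∂_1 factors > 1: none. So H_0 ≅ Z.
H_1: b_1 = 15 − 5 − 10 = 0; torsion from ∂_2 factors > 1: [2]. So H_1 ≅ Z/2.
H_2: b_2 = 10 − 10 − 0 = 0; torsion from ∂_3 factors > 1: none. So H_2 ≅ 0.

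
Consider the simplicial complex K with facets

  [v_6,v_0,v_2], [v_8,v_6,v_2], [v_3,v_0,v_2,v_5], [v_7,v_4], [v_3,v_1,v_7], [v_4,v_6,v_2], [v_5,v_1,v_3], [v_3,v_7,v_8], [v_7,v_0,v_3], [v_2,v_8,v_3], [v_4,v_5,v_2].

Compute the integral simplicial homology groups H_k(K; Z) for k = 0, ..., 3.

H_0 = Z,  H_1 = Z,  H_2 = 0,  H_3 = 0.

We work with the vertex ordering v_0 < v_1 < v_2 < v_3 < v_4 < v_5 < v_6 < v_7 < v_8. The simplices of K, each written with vertices in increasing order, are:

  0-simplices (9): [v_0], [v_1], [v_2], [v_3], [v_4], [v_5], [v_6], [v_7], [v_8]
  1-simplices (21): (21 of them)
  2-simplices (13): (13 of them)
  3-simplices (1): [v_0,v_2,v_3,v_5]

giving chain groups C_0 ≅ Z^9, C_1 ≅ Z^21, C_2 ≅ Z^13, C_3 ≅ Z^1.

∂_1: C_1 → C_0 sends each edge [p,q] (with p < q) to q − p.
The 9×21 boundary matrix has rank 8 and Smith normal form diag(1,1,1,1,1,1,1,1).

Boundary ∂_2: C_2 → C_1 acts by ∂[p,q,r] = [q,r] − [p,r] + [p,q]. For instance
  ∂[v_2,v_6,v_8] = [v_6,v_8] − [v_2,v_8] + [v_2,v_6],
  ∂[v_2,v_3,v_8] = [v_3,v_8] − [v_2,v_8] + [v_2,v_3].
The resulting 21×13 matrix has rank 12, and its Smith normal form has invariant factors (1,1,1,1,1,1,1,1,1,1,1,1).

∂_3: C_3 → C_2 sends each 3-simplex σ to the alternating sum Σ_i (−1)^i (σ with its i-th vertex removed). For instance
  ∂[v_0,v_2,v_3,v_5] = [v_2,v_3,v_5] − [v_0,v_3,v_5] + [v_0,v_2,v_5] − [v_0,v_2,v_3].
As a 13×1 matrix over Z this has rank 1, with invariant factors (1).

Now H_k = ker ∂_k / im ∂_{k+1}, so:

  H_0: rank C_0 − rank ∂_1 = 9 − 8 = 1, and the invariant factors of ∂_1 are all 1, so H_0 ≅ Z.
  H_1: rank ker ∂_1 − rank ∂_2 = (21 − 8) − 12 = 1, and the invariant factors of ∂_2 are all 1, so H_1 ≅ Z.
  H_2: rank ker ∂_2 − rank ∂_3 = (13 − 12) − 1 = 0, and the invariant factors of ∂_3 are all 1, so H_2 ≅ 0.
  H_3: rank ker ∂_3 − rank ∂_4 = (1 − 1) − 0 = 0, and there is no ∂_4, so H_3 ≅ 0.

As a check, the Euler characteristic is 9 − 21 + 13 − 1 = 0, which agrees with 1 − 1 + 0 − 0 = 0.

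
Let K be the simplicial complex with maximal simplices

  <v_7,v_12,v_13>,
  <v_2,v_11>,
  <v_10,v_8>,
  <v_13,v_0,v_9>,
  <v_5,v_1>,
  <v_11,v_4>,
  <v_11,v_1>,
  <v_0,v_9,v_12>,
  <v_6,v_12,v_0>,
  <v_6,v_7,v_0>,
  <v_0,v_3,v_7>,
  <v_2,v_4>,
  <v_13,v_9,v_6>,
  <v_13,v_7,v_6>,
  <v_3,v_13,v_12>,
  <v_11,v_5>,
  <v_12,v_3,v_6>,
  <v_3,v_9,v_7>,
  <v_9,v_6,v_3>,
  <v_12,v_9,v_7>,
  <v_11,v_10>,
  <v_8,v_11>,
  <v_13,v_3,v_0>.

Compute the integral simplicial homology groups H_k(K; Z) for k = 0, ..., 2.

Fix the vertex order v_0 < v_1 < v_2 < v_3 < v_4 < v_5 < v_6 < v_7 < v_8 < v_9 < v_10 < v_11 < v_12 < v_13 and write every simplex with vertices in increasing order. Then dim K = 2 and the simplices of K are:

  0-simplices (14): [v_0], [v_1], [v_2], [v_3], [v_4], [v_5], [v_6], [v_7], [v_8], [v_9], [v_10], [v_11], [v_12], [v_13]
  1-simplices (30): (30 of them)
  2-simplices (14): (14 of them)

giving chain groups C_0 ≅ Z^14, C_1 ≅ Z^30, C_2 ≅ Z^14.

∂_1: C_1 → C_0 is given by ∂[p,q] = [q] − [p].
As a 14×30 matrix over Z this has rank 12, with invariant factors (1,1,1,1,1,1,1,1,1,1,1,1).

Boundary ∂_2: C_2 → C_1 maps a triangle to the signed sum of its edges. For instance
  ∂[v_0,v_3,v_13] = [v_3,v_13] − [v_0,v_13] + [v_0,v_3],
  ∂[v_3,v_7,v_9] = [v_7,v_9] − [v_3,v_9] + [v_3,v_7].
The 30×14 boundary matrix has rank 13 and Smith normal form diag(1,1,1,1,1,1,1,1,1,1,1,1,1).

Computing H_k = (kernel of ∂_k) / (image of ∂_{k+1}):

  H_0: rank C_0 − rank ∂_1 = 14 − 12 = 2, and the invariant factors of ∂_1 are all 1, so H_0 ≅ Z^2.
  H_1: rank ker ∂_1 − rank ∂_2 = (30 − 12) − 13 = 5, and the invariant factors of ∂_2 are all 1, so H_1 ≅ Z^5.
  H_2: rank ker ∂_2 − rank ∂_3 = (14 − 13) − 0 = 1, and there is no ∂_3, so H_2 ≅ Z.

H_0 ≅ Z^2,  H_1 ≅ Z^5,  H_2 ≅ Z.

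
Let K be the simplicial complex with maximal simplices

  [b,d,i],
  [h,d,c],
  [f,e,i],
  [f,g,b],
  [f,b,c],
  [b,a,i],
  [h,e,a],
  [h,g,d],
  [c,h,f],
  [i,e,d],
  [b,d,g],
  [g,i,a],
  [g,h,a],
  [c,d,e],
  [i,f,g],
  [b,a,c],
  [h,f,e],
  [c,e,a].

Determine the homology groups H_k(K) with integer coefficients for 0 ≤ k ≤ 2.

H_0 ≅ Z,  H_1 ≅ Z ⊕ Z/2,  H_2 = 0.

K has 9 vertices, 27 edges, 18 triangles.
rank ∂_0 = 0, rank ∂_1 = 8 ⇒ b_0 = 9 − 0 − 8 = 1; all invariant factors of ∂_1 are 1 so no torsion. So H_0 ≅ Z.
rank ∂_1 = 8, rank ∂_2 = 18 ⇒ b_1 = 27 − 8 − 18 = 1; ∂_2 has invariant factor(s) [2] giving torsion. So H_1 ≅ Z ⊕ Z/2.
rank ∂_2 = 18, rank ∂_3 = 0 ⇒ b_2 = 18 − 18 − 0 = 0. So H_2 ≅ 0.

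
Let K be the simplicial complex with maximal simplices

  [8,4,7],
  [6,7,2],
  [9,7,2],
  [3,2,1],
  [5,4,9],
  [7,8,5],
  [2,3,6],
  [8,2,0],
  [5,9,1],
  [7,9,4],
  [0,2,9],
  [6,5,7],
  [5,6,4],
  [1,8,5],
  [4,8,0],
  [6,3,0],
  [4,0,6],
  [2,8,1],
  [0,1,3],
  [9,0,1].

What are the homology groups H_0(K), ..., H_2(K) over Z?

H_0 = Z,  H_1 = Z ⊕ Z/2,  H_2 = 0.

Order the vertices as 0 < 1 < 2 < 3 < 4 < 5 < 6 < 7 < 8 < 9. Listing each simplex with vertices in this order, K has dimension 2 with simplices:

  0-simplices (10): [0], [1], [2], [3], [4], [5], [6], [7], [8], [9]
  1-simplices (30): (30 of them)
  2-simplices (20): (20 of them)

so the chain groups are C_0 ≅ Z^10, C_1 ≅ Z^30, C_2 ≅ Z^20.

The boundary map ∂_1: C_1 → C_0 is given by ∂[p,q] = [q] − [p]. For instance
  ∂[1,3] = [3] − [1].
This gives a 10×30 integer matrix of rank 9; reducing to Smith normal form yields diagonal entries (1,1,1,1,1,1,1,1,1).

Boundary ∂_2: C_2 → C_1 maps a triangle to the signed sum of its edges. For instance
  ∂[0,2,9] = [2,9] − [0,9] + [0,2],
  ∂[5,6,7] = [6,7] − [5,7] + [5,6].
The resulting 30×20 matrix has rank 20, and its Smith normal form has invariant factors (1,1,1,1,1,1,1,1,1,1,1,1,1,1,1,1,1,1,1,2).

Now H_k = ker ∂_k / im ∂_{k+1}, so:

  H_0: rank C_0 − rank ∂_1 = 10 − 9 = 1, and the invariant factors of ∂_1 are all 1, so H_0 = Z.
  H_1: rank ker ∂_1 − rank ∂_2 = (30 − 9) − 20 = 1, and ∂_2 has invariant factor 2 > 1, so H_1 = Z ⊕ Z/2.
  H_2: rank ker ∂_2 − rank ∂_3 = (20 − 20) − 0 = 0, and there is no ∂_3, so H_2 = 0.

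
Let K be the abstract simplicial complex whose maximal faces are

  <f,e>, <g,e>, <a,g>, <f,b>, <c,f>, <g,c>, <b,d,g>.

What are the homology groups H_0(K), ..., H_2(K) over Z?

H_0 ≅ Z,  H_1 ≅ Z^2,  H_2 = 0.

Fix the vertex order a < b < c < d < e < f < g and write every simplex with vertices in increasing order. Then dim K = 2 and the simplices of K are:

  0-simplices (7): a, b, c, d, e, f, g
  1-simplices (9): ag, bd, bf, bg, cf, cg, dg, ef, eg
  2-simplices (1): bdg

so the chain groups are C_0 ≅ Z^7, C_1 ≅ Z^9, C_2 ≅ Z^1.

Boundary ∂_1: C_1 → C_0 maps an edge to its endpoints' difference, ∂[p,q] = q − p.
This gives a 7×9 integer matrix of rank 6; reducing to Smith normal form yields diagonal entries (1,1,1,1,1,1).

The boundary map ∂_2: C_2 → C_1 sends each 2-simplex [p,q,r] to [q,r] − [p,r] + [p,q]. For instance
  ∂bdg = dg − bg + bd.
This gives a 9×1 integer matrix of rank 1; reducing to Smith normal form yields diagonal entries (1).

Computing H_k = (kernel of ∂_k) / (image of ∂_{k+1}):

  H_0: rank C_0 − rank ∂_1 = 7 − 6 = 1, and the invariant factors of ∂_1 are all 1, so H_0 ≅ Z.
  H_1: rank ker ∂_1 − rank ∂_2 = (9 − 6) − 1 = 2, and the invariant factors of ∂_2 are all 1, so H_1 ≅ Z^2.
  H_2: rank ker ∂_2 − rank ∂_3 = (1 − 1) − 0 = 0, and there is no ∂_3, so H_2 ≅ 0.

As a check, the Euler characteristic is 7 − 9 + 1 = -1, which agrees with 1 − 2 + 0 = -1.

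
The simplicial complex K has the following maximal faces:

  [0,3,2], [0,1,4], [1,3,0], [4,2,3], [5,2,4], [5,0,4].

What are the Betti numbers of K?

b_0 = 1, b_1 = 1, b_2 = 0.

Take the total order 0 < 1 < 2 < 3 < 4 < 5 on the vertex set. Then K (dimension 2) consists of the simplices:

  0-simplices (6): [0], [1], [2], [3], [4], [5]
  1-simplices (12): [0,1], [0,2], [0,3], [0,4], [0,5], [1,3], [1,4], [2,3], [2,4], [2,5], [3,4], [4,5]
  2-simplices (6): [0,1,3], [0,1,4], [0,2,3], [0,4,5], [2,3,4], [2,4,5]

giving chain groups C_0 ≅ Z^6, C_1 ≅ Z^12, C_2 ≅ Z^6.

Boundary ∂_1: C_1 → C_0 maps an edge to its endpoints' difference, ∂[p,q] = q − p. For instance
  ∂[3,4] = [4] − [3].
The resulting 6×12 matrix has rank 5, and its Smith normal form has invariant factors (1,1,1,1,1).

The boundary map ∂_2: C_2 → C_1 sends each 2-simplex [p,q,r] to [q,r] − [p,r] + [p,q]. For instance
  ∂[0,4,5] = [4,5] − [0,5] + [0,4],
  ∂[2,4,5] = [4,5] − [2,5] + [2,4].
This gives a 12×6 integer matrix of rank 6; reducing to Smith normal form yields diagonal entries (1,1,1,1,1,1).

Computing H_k = (kernel of ∂_k) / (image of ∂_{k+1}):

  H_0: rank C_0 − rank ∂_1 = 6 − 5 = 1, and the invariant factors of ∂_1 are all 1, so H_0 = Z.
  H_1: rank ker ∂_1 − rank ∂_2 = (12 − 5) − 6 = 1, and the invariant factors of ∂_2 are all 1, so H_1 = Z.
  H_2: rank ker ∂_2 − rank ∂_3 = (6 − 6) − 0 = 0, and there is no ∂_3, so H_2 = 0.

As a check, the Euler characteristic is 6 − 12 + 6 = 0, which agrees with 1 − 1 + 0 = 0.
(K is a triangulation of the cylinder S^1 x I.)

Hence the Betti numbers are b_0 = 1, b_1 = 1, b_2 = 0.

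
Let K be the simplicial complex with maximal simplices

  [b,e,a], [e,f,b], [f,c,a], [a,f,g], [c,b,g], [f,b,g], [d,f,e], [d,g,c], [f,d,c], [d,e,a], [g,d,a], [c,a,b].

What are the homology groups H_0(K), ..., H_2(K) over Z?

H_0 = Z,  H_1 = Z/2,  H_2 = 0.

Fix the vertex order a < b < c < d < e < f < g and write every simplex with vertices in increasing order. Then dim K = 2 and the simplices of K are:

  0-simplices (7): a, b, c, d, e, f, g
  1-simplices (18): ab, ac, ad, ae, af, ag, bc, be, bf, bg, cd, cf, cg, de, df, dg, ef, fg
  2-simplices (12): abc, abe, acf, ade, adg, afg, bcg, bef, bfg, cdf, cdg, def

so the chain groups are C_0 ≅ Z^7, C_1 ≅ Z^18, C_2 ≅ Z^12.

Boundary ∂_1: C_1 → C_0 is given by ∂[p,q] = [q] − [p]. For instance
  ∂ae = e − a.
As a 7×18 matrix over Z this has rank 6, with invariant factors (1,1,1,1,1,1).

The boundary map ∂_2: C_2 → C_1 acts by ∂[p,q,r] = [q,r] − [p,r] + [p,q]. For instance
  ∂abe = be − ae + ab,
  ∂bcg = cg − bg + bc.
This gives a 18×12 integer matrix of rank 12; reducing to Smith normal form yields diagonal entries (1,1,1,1,1,1,1,1,1,1,1,2).

Computing H_k = (kernel of ∂_k) / (image of ∂_{k+1}):

  H_0: rank C_0 − rank ∂_1 = 7 − 6 = 1, and the invariant factors of ∂_1 are all 1, so H_0 = Z.
  H_1: rank ker ∂_1 − rank ∂_2 = (18 − 6) − 12 = 0, and ∂_2 has invariant factor 2 > 1, so H_1 = Z/2.
  H_2: rank ker ∂_2 − rank ∂_3 = (12 − 12) − 0 = 0, and there is no ∂_3, so H_2 = 0.

As a check, the Euler characteristic is 7 − 18 + 12 = 1, which agrees with 1 − 0 + 0 = 1.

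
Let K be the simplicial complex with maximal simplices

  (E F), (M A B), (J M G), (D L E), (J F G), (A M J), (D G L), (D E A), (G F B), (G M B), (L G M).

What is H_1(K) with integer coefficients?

H_1 = Z^2.

Fix the vertex order A < B < D < E < F < G < J < L < M and write every simplex with vertices in increasing order. Then dim K = 2 and the simplices of K are:

  0-simplices (9): A, B, D, E, F, G, J, L, M
  1-simplices (20): AB, AD, AE, AJ, AM, BF, BG, BM, DE, DG, DL, EF, EL, FG, FJ, GJ, GL, GM, JM, LM
  2-simplices (10): ABM, ADE, AJM, BFG, BGM, DEL, DGL, FGJ, GJM, GLM

so the chain groups are C_0 ≅ Z^9, C_1 ≅ Z^20, C_2 ≅ Z^10.

∂_1: C_1 → C_0 maps an edge to its endpoints' difference, ∂[p,q] = q − p.
This gives a 9×20 integer matrix of rank 8; reducing to Smith normal form yields diagonal entries (1,1,1,1,1,1,1,1).

Boundary ∂_2: C_2 → C_1 acts by ∂[p,q,r] = [q,r] − [p,r] + [p,q]. For instance
  ∂DEL = EL − DL + DE,
  ∂BGM = GM − BM + BG.
As a 20×10 matrix over Z this has rank 10, with invariant factors (1,1,1,1,1,1,1,1,1,1).

Computing H_k = (kernel of ∂_k) / (image of ∂_{k+1}):

  H_1: rank ker ∂_1 − rank ∂_2 = (20 − 8) − 10 = 2, and the invariant factors of ∂_2 are all 1, so H_1 ≅ Z^2.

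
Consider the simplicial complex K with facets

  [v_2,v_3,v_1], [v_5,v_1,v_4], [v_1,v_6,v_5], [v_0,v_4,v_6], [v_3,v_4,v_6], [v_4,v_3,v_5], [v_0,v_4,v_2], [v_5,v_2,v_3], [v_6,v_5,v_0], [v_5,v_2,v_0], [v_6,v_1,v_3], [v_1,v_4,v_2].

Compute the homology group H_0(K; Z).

Fix the vertex order v_0 < v_1 < v_2 < v_3 < v_4 < v_5 < v_6 and write every simplex with vertices in increasing order. Then dim K = 2 and the simplices of K are:

  0-simplices (7): [v_0], [v_1], [v_2], [v_3], [v_4], [v_5], [v_6]
  1-simplices (18): (18 of them)
  2-simplices (12): (12 of them)

Hence C_0 ≅ Z^7, C_1 ≅ Z^18, C_2 ≅ Z^12.

∂_1: C_1 → C_0 maps an edge to its endpoints' difference, ∂[p,q] = q − p.
This gives a 7×18 integer matrix of rank 6; reducing to Smith normal form yields diagonal entries (1,1,1,1,1,1).

∂_2: C_2 → C_1 maps a triangle to the signed sum of its edges. For instance
  ∂[v_0,v_4,v_6] = [v_4,v_6] − [v_0,v_6] + [v_0,v_4],
  ∂[v_1,v_5,v_6] = [v_5,v_6] − [v_1,v_6] + [v_1,v_5].
As a 18×12 matrix over Z this has rank 12, with invariant factors (1,1,1,1,1,1,1,1,1,1,1,2).

Now H_k = ker ∂_k / im ∂_{k+1}, so:

  H_0: rank C_0 − rank ∂_1 = 7 − 6 = 1, and the invariant factors of ∂_1 are all 1, so H_0 ≅ Z.

(K is a triangulation of the real projective plane RP^2.)

H_0 ≅ Z.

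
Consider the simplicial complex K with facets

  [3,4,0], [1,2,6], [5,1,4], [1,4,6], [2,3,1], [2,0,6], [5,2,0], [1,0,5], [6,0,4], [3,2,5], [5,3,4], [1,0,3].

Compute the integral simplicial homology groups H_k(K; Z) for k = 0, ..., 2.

H_0 = Z,  H_1 = Z/2,  H_2 = 0.

Fix the vertex order 0 < 1 < 2 < 3 < 4 < 5 < 6 and write every simplex with vertices in increasing order. Then dim K = 2 and the simplices of K are:

  0-simplices (7): [0], [1], [2], [3], [4], [5], [6]
  1-simplices (18): [0,1], [0,2], [0,3], [0,4], [0,5], [0,6], [1,2], [1,3], [1,4], [1,5], [1,6], [2,3], [2,5], [2,6], [3,4], [3,5], [4,5], [4,6]
  2-simplices (12): [0,1,3], [0,1,5], [0,2,5], [0,2,6], [0,3,4], [0,4,6], [1,2,3], [1,2,6], [1,4,5], [1,4,6], [2,3,5], [3,4,5]

so the chain groups are C_0 ≅ Z^7, C_1 ≅ Z^18, C_2 ≅ Z^12.

∂_1: C_1 → C_0 is given by ∂[p,q] = [q] − [p].
This gives a 7×18 integer matrix of rank 6; reducing to Smith normal form yields diagonal entries (1,1,1,1,1,1).

Boundary ∂_2: C_2 → C_1 sends each 2-simplex [p,q,r] to [q,r] − [p,r] + [p,q]. For instance
  ∂[2,3,5] = [3,5] − [2,5] + [2,3],
  ∂[0,1,5] = [1,5] − [0,5] + [0,1].
As a 18×12 matrix over Z this has rank 12, with invariant factors (1,1,1,1,1,1,1,1,1,1,1,2).

From H_k ≅ ker(∂_k) / im(∂_{k+1}) we obtain:

  H_0: rank C_0 − rank ∂_1 = 7 − 6 = 1, and the invariant factors of ∂_1 are all 1, so H_0 ≅ Z.
  H_1: rank ker ∂_1 − rank ∂_2 = (18 − 6) − 12 = 0, and ∂_2 has invariant factor 2 > 1, so H_1 ≅ Z/2.
  H_2: rank ker ∂_2 − rank ∂_3 = (12 − 12) − 0 = 0, and there is no ∂_3, so H_2 ≅ 0.

(K is a triangulation of the real projective plane RP^2.)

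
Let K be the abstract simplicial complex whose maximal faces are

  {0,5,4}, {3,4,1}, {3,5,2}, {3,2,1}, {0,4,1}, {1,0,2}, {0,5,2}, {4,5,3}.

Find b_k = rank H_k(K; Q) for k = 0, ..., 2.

b_0 = 1, b_1 = 0, b_2 = 1.

K has 6 vertices, 12 edges, 8 triangles.
rank ∂_0 = 0, rank ∂_1 = 5 ⇒ b_0 = 6 − 0 − 5 = 1; all invariant factors of ∂_1 are 1 so no torsion. So H_0 ≅ Z.
rank ∂_1 = 5, rank ∂_2 = 7 ⇒ b_1 = 12 − 5 − 7 = 0; all invariant factors of ∂_2 are 1 so no torsion. So H_1 ≅ 0.
rank ∂_2 = 7, rank ∂_3 = 0 ⇒ b_2 = 8 − 7 − 0 = 1. So H_2 ≅ Z.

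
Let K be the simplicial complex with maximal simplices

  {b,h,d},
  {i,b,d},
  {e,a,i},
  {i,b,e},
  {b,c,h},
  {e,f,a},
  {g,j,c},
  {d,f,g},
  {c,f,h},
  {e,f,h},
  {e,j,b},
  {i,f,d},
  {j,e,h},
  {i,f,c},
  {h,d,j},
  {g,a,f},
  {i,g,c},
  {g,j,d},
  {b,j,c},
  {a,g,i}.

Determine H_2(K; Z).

H_2 ≅ 0.

We work with the vertex ordering a < b < c < d < e < f < g < h < i < j. The simplices of K, each written with vertices in increasing order, are:

  0-simplices (10): a, b, c, d, e, f, g, h, i, j
  1-simplices (30): ae, af, ag, ai, bc, bd, be, bh, bi, bj, cf, cg, ch, ci, cj, df, dg, dh, di, dj, ef, eh, ei, ej, fg, fh, fi, gi, gj, hj
  2-simplices (20): aef, aei, afg, agi, bch, bcj, bdh, bdi, bei, bej, cfh, cfi, cgi, cgj, dfg, dfi, dgj, dhj, efh, ehj

so the chain groups are C_0 ≅ Z^10, C_1 ≅ Z^30, C_2 ≅ Z^20.

∂_1: C_1 → C_0 maps an edge to its endpoints' difference, ∂[p,q] = q − p.
As a 10×30 matrix over Z this has rank 9, with invariant factors (1,1,1,1,1,1,1,1,1).

∂_2: C_2 → C_1 acts by ∂[p,q,r] = [q,r] − [p,r] + [p,q]. For instance
  ∂dhj = hj − dj + dh,
  ∂bdi = di − bi + bd.
The resulting 30×20 matrix has rank 20, and its Smith normal form has invariant factors (1,1,1,1,1,1,1,1,1,1,1,1,1,1,1,1,1,1,1,2).

Now H_k = ker ∂_k / im ∂_{k+1}, so:

  H_2: rank ker ∂_2 − rank ∂_3 = (20 − 20) − 0 = 0, and there is no ∂_3, so H_2 ≅ 0.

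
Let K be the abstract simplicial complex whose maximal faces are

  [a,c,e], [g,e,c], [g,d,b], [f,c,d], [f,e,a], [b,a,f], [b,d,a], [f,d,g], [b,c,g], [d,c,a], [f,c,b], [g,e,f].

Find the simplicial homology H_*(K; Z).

K has 7 vertices, 18 edges, 12 triangles.
rank ∂_0 = 0, rank ∂_1 = 6 ⇒ b_0 = 7 − 0 − 6 = 1; all invariant factors of ∂_1 are 1 so no torsion. So H_0 = Z.
rank ∂_1 = 6, rank ∂_2 = 12 ⇒ b_1 = 18 − 6 − 12 = 0; ∂_2 has invariant factor(s) [2] giving torsion. So H_1 = Z/2Z.
rank ∂_2 = 12, rank ∂_3 = 0 ⇒ b_2 = 12 − 12 − 0 = 0. So H_2 = 0.

H_0 = Z,  H_1 = Z/2Z,  H_2 = 0.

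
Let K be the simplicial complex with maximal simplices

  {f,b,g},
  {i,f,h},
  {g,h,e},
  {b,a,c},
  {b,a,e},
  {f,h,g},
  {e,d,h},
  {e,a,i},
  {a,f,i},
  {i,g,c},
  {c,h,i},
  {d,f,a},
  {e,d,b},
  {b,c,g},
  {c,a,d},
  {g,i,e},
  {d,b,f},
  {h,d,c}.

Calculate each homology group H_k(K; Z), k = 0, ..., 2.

We work with the vertex ordering a < b < c < d < e < f < g < h < i. The simplices of K, each written with vertices in increasing order, are:

  0-simplices (9): a, b, c, d, e, f, g, h, i
  1-simplices (27): ab, ac, ad, ae, af, ai, bc, bd, be, bf, bg, cd, cg, ch, ci, de, df, dh, eg, eh, ei, fg, fh, fi, gh, gi, hi
  2-simplices (18): abc, abe, acd, adf, aei, afi, bcg, bde, bdf, bfg, cdh, cgi, chi, deh, egh, egi, fgh, fhi

so the chain groups are C_0 ≅ Z^9, C_1 ≅ Z^27, C_2 ≅ Z^18.

Boundary ∂_1: C_1 → C_0 is given by ∂[p,q] = [q] − [p]. For instance
  ∂gh = h − g.
As a 9×27 matrix over Z this has rank 8, with invariant factors (1,1,1,1,1,1,1,1).

Boundary ∂_2: C_2 → C_1 maps a triangle to the signed sum of its edges. For instance
  ∂bdf = df − bf + bd,
  ∂chi = hi − ci + ch.
The resulting 27×18 matrix has rank 18, and its Smith normal form has invariant factors (1,1,1,1,1,1,1,1,1,1,1,1,1,1,1,1,1,2).

Reading off H_k = ker ∂_k / im ∂_{k+1}:

  H_0: rank C_0 − rank ∂_1 = 9 − 8 = 1, and the invariant factors of ∂_1 are all 1, so H_0 ≅ Z.
  H_1: rank ker ∂_1 − rank ∂_2 = (27 − 8) − 18 = 1, and ∂_2 has invariant factor 2 > 1, so H_1 ≅ Z × Z/2.
  H_2: rank ker ∂_2 − rank ∂_3 = (18 − 18) − 0 = 0, and there is no ∂_3, so H_2 ≅ 0.

H_0 ≅ Z,  H_1 ≅ Z × Z/2,  H_2 = 0.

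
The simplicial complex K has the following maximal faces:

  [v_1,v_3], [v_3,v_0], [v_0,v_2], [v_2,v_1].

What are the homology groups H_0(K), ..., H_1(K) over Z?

H_0 ≅ Z,  H_1 ≅ Z.

K has 4 vertices, 4 edges.
rank ∂_0 = 0, rank ∂_1 = 3 ⇒ b_0 = 4 − 0 − 3 = 1; all invariant factors of ∂_1 are 1 so no torsion. So H_0 ≅ Z.
rank ∂_1 = 3, rank ∂_2 = 0 ⇒ b_1 = 4 − 3 − 0 = 1. So H_1 ≅ Z.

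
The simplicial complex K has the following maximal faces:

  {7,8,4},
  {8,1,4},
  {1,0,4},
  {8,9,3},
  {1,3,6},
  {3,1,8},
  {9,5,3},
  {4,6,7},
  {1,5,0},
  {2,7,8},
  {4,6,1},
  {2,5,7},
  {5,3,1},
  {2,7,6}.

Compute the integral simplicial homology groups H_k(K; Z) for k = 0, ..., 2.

Take the total order 0 < 1 < 2 < 3 < 4 < 5 < 6 < 7 < 8 < 9 on the vertex set. Then K (dimension 2) consists of the simplices:

  0-simplices (10): [0], [1], [2], [3], [4], [5], [6], [7], [8], [9]
  1-simplices (24): (24 of them)
  2-simplices (14): [0,1,4], [0,1,5], [1,3,5], [1,3,6], [1,3,8], [1,4,6], [1,4,8], [2,5,7], [2,6,7], [2,7,8], [3,5,9], [3,8,9], [4,6,7], [4,7,8]

Hence C_0 ≅ Z^10, C_1 ≅ Z^24, C_2 ≅ Z^14.

Boundary ∂_1: C_1 → C_0 is given by ∂[p,q] = [q] − [p]. For instance
  ∂[3,6] = [6] − [3].
As a 10×24 matrix over Z this has rank 9, with invariant factors (1,1,1,1,1,1,1,1,1).

The boundary map ∂_2: C_2 → C_1 maps a triangle to the signed sum of its edges. For instance
  ∂[1,3,8] = [3,8] − [1,8] + [1,3],
  ∂[1,3,6] = [3,6] − [1,6] + [1,3].
The resulting 24×14 matrix has rank 14, and its Smith normal form has invariant factors (1,1,1,1,1,1,1,1,1,1,1,1,1,1).

Reading off H_k = ker ∂_k / im ∂_{k+1}:

  H_0: rank C_0 − rank ∂_1 = 10 − 9 = 1, and the invariant factors of ∂_1 are all 1, so H_0 = Z.
  H_1: rank ker ∂_1 − rank ∂_2 = (24 − 9) − 14 = 1, and the invariant factors of ∂_2 are all 1, so H_1 = Z.
  H_2: rank ker ∂_2 − rank ∂_3 = (14 − 14) − 0 = 0, and there is no ∂_3, so H_2 = 0.

H_0 ≅ Z,  H_1 ≅ Z,  H_2 = 0.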